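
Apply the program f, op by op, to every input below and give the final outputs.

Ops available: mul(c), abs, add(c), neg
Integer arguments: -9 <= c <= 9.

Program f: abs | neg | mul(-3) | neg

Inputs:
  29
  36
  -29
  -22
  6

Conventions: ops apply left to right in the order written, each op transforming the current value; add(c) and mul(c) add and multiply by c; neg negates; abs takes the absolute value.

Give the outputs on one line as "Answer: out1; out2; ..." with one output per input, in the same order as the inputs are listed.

Execution, op by op:
  29 -> 29 -> -29 -> 87 -> -87
  36 -> 36 -> -36 -> 108 -> -108
  -29 -> 29 -> -29 -> 87 -> -87
  -22 -> 22 -> -22 -> 66 -> -66
  6 -> 6 -> -6 -> 18 -> -18

-87; -108; -87; -66; -18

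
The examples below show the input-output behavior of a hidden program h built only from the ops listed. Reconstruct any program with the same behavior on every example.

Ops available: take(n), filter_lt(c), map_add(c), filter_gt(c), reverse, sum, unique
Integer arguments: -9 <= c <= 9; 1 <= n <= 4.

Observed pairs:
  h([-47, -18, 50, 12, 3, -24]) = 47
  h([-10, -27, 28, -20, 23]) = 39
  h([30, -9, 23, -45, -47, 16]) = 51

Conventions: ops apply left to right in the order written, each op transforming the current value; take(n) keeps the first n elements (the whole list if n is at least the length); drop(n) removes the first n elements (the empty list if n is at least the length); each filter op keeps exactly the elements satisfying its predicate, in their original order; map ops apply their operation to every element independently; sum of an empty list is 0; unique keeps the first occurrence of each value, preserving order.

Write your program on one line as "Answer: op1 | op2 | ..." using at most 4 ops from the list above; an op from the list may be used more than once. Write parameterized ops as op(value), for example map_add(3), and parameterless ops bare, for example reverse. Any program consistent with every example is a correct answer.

filter_gt(0) | map_add(-6) | sum

Check, running the answer program on each example:
  [-47, -18, 50, 12, 3, -24] -> [50, 12, 3] -> [44, 6, -3] -> 47
  [-10, -27, 28, -20, 23] -> [28, 23] -> [22, 17] -> 39
  [30, -9, 23, -45, -47, 16] -> [30, 23, 16] -> [24, 17, 10] -> 51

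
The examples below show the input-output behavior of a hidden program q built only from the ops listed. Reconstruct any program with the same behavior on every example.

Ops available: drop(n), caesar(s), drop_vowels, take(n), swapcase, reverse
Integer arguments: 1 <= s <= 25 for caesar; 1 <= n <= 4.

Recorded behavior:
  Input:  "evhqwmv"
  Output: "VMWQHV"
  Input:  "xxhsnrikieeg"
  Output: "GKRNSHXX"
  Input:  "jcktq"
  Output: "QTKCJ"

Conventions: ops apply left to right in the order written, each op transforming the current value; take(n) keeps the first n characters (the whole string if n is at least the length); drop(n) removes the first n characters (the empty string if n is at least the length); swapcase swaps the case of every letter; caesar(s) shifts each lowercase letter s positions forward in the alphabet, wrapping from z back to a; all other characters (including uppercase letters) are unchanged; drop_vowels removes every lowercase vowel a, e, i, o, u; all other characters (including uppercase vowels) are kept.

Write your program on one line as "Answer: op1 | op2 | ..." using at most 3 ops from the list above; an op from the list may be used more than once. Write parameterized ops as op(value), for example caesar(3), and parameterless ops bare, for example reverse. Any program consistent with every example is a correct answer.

drop_vowels | swapcase | reverse

Check, running the answer program on each example:
  "evhqwmv" -> "vhqwmv" -> "VHQWMV" -> "VMWQHV"
  "xxhsnrikieeg" -> "xxhsnrkg" -> "XXHSNRKG" -> "GKRNSHXX"
  "jcktq" -> "jcktq" -> "JCKTQ" -> "QTKCJ"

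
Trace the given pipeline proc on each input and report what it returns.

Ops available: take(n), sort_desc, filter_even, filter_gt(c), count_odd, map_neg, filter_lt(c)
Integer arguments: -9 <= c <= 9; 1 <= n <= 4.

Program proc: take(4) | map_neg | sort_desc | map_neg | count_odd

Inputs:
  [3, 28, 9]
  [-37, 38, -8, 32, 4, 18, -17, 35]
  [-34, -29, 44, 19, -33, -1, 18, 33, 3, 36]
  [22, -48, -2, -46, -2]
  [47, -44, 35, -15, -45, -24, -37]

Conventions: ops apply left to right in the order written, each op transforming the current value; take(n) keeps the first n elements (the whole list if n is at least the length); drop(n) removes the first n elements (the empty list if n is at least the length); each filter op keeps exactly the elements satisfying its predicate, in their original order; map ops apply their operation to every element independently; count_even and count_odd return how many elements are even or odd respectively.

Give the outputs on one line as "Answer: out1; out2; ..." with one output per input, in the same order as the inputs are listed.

Execution, op by op:
  [3, 28, 9] -> [3, 28, 9] -> [-3, -28, -9] -> [-3, -9, -28] -> [3, 9, 28] -> 2
  [-37, 38, -8, 32, 4, 18, -17, 35] -> [-37, 38, -8, 32] -> [37, -38, 8, -32] -> [37, 8, -32, -38] -> [-37, -8, 32, 38] -> 1
  [-34, -29, 44, 19, -33, -1, 18, 33, 3, 36] -> [-34, -29, 44, 19] -> [34, 29, -44, -19] -> [34, 29, -19, -44] -> [-34, -29, 19, 44] -> 2
  [22, -48, -2, -46, -2] -> [22, -48, -2, -46] -> [-22, 48, 2, 46] -> [48, 46, 2, -22] -> [-48, -46, -2, 22] -> 0
  [47, -44, 35, -15, -45, -24, -37] -> [47, -44, 35, -15] -> [-47, 44, -35, 15] -> [44, 15, -35, -47] -> [-44, -15, 35, 47] -> 3

2; 1; 2; 0; 3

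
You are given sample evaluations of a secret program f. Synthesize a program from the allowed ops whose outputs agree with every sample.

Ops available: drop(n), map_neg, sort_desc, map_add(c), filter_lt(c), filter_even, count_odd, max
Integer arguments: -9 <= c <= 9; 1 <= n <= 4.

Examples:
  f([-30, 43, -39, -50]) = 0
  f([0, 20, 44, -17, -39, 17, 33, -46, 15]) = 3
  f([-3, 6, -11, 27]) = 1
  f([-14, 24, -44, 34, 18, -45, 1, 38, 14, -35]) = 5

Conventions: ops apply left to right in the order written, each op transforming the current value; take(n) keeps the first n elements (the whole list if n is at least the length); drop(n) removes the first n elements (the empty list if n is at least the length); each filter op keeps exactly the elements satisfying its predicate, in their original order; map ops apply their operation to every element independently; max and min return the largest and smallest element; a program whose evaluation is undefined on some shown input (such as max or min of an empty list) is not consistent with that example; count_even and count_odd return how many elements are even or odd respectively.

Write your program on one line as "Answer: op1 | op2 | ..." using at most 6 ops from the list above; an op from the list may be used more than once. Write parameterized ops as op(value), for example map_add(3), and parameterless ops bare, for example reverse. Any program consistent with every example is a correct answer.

sort_desc | map_add(5) | map_neg | filter_lt(-3) | count_odd

Check, running the answer program on each example:
  [-30, 43, -39, -50] -> [43, -30, -39, -50] -> [48, -25, -34, -45] -> [-48, 25, 34, 45] -> [-48] -> 0
  [0, 20, 44, -17, -39, 17, 33, -46, 15] -> [44, 33, 20, 17, 15, 0, -17, -39, -46] -> [49, 38, 25, 22, 20, 5, -12, -34, -41] -> [-49, -38, -25, -22, -20, -5, 12, 34, 41] -> [-49, -38, -25, -22, -20, -5] -> 3
  [-3, 6, -11, 27] -> [27, 6, -3, -11] -> [32, 11, 2, -6] -> [-32, -11, -2, 6] -> [-32, -11] -> 1
  [-14, 24, -44, 34, 18, -45, 1, 38, 14, -35] -> [38, 34, 24, 18, 14, 1, -14, -35, -44, -45] -> [43, 39, 29, 23, 19, 6, -9, -30, -39, -40] -> [-43, -39, -29, -23, -19, -6, 9, 30, 39, 40] -> [-43, -39, -29, -23, -19, -6] -> 5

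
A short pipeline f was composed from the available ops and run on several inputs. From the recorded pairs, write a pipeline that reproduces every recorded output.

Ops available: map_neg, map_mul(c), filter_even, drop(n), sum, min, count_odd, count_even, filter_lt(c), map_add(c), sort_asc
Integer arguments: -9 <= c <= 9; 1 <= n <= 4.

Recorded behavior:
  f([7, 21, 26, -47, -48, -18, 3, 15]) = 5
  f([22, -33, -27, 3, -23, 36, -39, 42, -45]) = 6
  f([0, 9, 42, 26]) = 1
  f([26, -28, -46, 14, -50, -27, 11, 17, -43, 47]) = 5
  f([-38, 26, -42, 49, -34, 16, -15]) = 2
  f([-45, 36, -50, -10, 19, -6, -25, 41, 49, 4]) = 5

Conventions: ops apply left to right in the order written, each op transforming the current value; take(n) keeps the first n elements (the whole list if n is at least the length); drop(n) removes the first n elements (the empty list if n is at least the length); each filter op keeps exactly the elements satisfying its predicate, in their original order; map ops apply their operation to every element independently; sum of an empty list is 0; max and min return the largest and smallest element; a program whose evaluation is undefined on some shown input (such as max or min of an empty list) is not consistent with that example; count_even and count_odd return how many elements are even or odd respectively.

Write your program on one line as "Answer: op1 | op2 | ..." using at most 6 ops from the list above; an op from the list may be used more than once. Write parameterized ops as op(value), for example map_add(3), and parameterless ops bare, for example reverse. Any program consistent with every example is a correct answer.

map_mul(5) | map_add(-7) | map_neg | filter_even | map_neg | count_even

Check, running the answer program on each example:
  [7, 21, 26, -47, -48, -18, 3, 15] -> [35, 105, 130, -235, -240, -90, 15, 75] -> [28, 98, 123, -242, -247, -97, 8, 68] -> [-28, -98, -123, 242, 247, 97, -8, -68] -> [-28, -98, 242, -8, -68] -> [28, 98, -242, 8, 68] -> 5
  [22, -33, -27, 3, -23, 36, -39, 42, -45] -> [110, -165, -135, 15, -115, 180, -195, 210, -225] -> [103, -172, -142, 8, -122, 173, -202, 203, -232] -> [-103, 172, 142, -8, 122, -173, 202, -203, 232] -> [172, 142, -8, 122, 202, 232] -> [-172, -142, 8, -122, -202, -232] -> 6
  [0, 9, 42, 26] -> [0, 45, 210, 130] -> [-7, 38, 203, 123] -> [7, -38, -203, -123] -> [-38] -> [38] -> 1
  [26, -28, -46, 14, -50, -27, 11, 17, -43, 47] -> [130, -140, -230, 70, -250, -135, 55, 85, -215, 235] -> [123, -147, -237, 63, -257, -142, 48, 78, -222, 228] -> [-123, 147, 237, -63, 257, 142, -48, -78, 222, -228] -> [142, -48, -78, 222, -228] -> [-142, 48, 78, -222, 228] -> 5
  [-38, 26, -42, 49, -34, 16, -15] -> [-190, 130, -210, 245, -170, 80, -75] -> [-197, 123, -217, 238, -177, 73, -82] -> [197, -123, 217, -238, 177, -73, 82] -> [-238, 82] -> [238, -82] -> 2
  [-45, 36, -50, -10, 19, -6, -25, 41, 49, 4] -> [-225, 180, -250, -50, 95, -30, -125, 205, 245, 20] -> [-232, 173, -257, -57, 88, -37, -132, 198, 238, 13] -> [232, -173, 257, 57, -88, 37, 132, -198, -238, -13] -> [232, -88, 132, -198, -238] -> [-232, 88, -132, 198, 238] -> 5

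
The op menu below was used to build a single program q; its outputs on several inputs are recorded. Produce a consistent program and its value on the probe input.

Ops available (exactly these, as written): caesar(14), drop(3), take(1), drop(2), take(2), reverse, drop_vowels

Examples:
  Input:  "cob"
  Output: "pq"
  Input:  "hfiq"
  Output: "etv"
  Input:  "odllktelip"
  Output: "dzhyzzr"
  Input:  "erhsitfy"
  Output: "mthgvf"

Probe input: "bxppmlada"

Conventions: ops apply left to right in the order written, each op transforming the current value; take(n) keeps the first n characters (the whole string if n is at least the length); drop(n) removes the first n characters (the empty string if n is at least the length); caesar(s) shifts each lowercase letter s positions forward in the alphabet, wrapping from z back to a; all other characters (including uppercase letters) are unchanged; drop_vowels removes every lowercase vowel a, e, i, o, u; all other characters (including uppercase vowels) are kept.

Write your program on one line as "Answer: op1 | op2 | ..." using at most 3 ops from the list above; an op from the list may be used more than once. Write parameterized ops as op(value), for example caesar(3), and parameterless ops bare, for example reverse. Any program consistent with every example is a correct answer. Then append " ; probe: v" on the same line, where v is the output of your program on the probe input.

drop_vowels | caesar(14) | reverse ; probe: "rzaddlp"

Check, running the answer program on each example:
  "cob" -> "cb" -> "qp" -> "pq"
  "hfiq" -> "hfq" -> "vte" -> "etv"
  "odllktelip" -> "dllktlp" -> "rzzyhzd" -> "dzhyzzr"
  "erhsitfy" -> "rhstfy" -> "fvghtm" -> "mthgvf"
  probe: "bxppmlada" -> "bxppmld" -> "plddazr" -> "rzaddlp"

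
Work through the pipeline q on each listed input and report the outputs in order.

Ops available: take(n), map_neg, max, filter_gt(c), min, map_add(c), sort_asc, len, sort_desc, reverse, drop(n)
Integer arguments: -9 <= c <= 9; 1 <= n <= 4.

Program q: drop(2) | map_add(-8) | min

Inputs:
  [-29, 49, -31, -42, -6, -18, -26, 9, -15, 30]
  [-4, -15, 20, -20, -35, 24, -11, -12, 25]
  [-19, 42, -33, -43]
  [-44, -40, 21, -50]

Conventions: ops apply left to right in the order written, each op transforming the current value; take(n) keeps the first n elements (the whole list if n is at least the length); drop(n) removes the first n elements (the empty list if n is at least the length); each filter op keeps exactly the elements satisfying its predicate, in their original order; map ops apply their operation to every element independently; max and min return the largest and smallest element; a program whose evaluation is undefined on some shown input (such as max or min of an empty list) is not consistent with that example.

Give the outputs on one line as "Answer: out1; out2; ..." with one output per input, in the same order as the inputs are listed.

-50; -43; -51; -58

Execution, op by op:
  [-29, 49, -31, -42, -6, -18, -26, 9, -15, 30] -> [-31, -42, -6, -18, -26, 9, -15, 30] -> [-39, -50, -14, -26, -34, 1, -23, 22] -> -50
  [-4, -15, 20, -20, -35, 24, -11, -12, 25] -> [20, -20, -35, 24, -11, -12, 25] -> [12, -28, -43, 16, -19, -20, 17] -> -43
  [-19, 42, -33, -43] -> [-33, -43] -> [-41, -51] -> -51
  [-44, -40, 21, -50] -> [21, -50] -> [13, -58] -> -58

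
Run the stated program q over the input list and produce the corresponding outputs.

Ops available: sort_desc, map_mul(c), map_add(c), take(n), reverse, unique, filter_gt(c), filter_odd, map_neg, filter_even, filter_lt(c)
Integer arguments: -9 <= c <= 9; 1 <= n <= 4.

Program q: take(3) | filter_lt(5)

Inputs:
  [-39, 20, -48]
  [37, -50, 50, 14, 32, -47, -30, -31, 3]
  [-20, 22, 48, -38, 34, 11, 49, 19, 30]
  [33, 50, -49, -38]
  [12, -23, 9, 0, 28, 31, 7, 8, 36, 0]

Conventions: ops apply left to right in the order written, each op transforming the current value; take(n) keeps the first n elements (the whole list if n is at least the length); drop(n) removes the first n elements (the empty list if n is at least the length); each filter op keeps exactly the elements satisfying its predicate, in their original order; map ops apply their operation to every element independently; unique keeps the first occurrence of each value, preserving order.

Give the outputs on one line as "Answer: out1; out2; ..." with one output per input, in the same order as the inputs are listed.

Execution, op by op:
  [-39, 20, -48] -> [-39, 20, -48] -> [-39, -48]
  [37, -50, 50, 14, 32, -47, -30, -31, 3] -> [37, -50, 50] -> [-50]
  [-20, 22, 48, -38, 34, 11, 49, 19, 30] -> [-20, 22, 48] -> [-20]
  [33, 50, -49, -38] -> [33, 50, -49] -> [-49]
  [12, -23, 9, 0, 28, 31, 7, 8, 36, 0] -> [12, -23, 9] -> [-23]

[-39, -48]; [-50]; [-20]; [-49]; [-23]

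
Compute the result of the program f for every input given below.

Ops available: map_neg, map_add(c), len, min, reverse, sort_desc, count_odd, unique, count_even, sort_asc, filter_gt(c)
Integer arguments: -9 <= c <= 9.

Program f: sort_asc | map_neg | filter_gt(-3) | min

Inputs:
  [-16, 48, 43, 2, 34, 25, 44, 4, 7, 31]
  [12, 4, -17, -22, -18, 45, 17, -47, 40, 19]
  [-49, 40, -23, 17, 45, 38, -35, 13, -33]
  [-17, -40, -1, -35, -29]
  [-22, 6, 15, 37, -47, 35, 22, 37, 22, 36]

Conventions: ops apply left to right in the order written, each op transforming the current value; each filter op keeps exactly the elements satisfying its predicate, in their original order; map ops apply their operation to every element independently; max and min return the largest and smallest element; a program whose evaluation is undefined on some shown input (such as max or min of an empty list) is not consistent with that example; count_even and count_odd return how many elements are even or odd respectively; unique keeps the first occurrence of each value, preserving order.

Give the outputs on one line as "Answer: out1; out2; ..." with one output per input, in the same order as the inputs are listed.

-2; 17; 23; 1; 22

Execution, op by op:
  [-16, 48, 43, 2, 34, 25, 44, 4, 7, 31] -> [-16, 2, 4, 7, 25, 31, 34, 43, 44, 48] -> [16, -2, -4, -7, -25, -31, -34, -43, -44, -48] -> [16, -2] -> -2
  [12, 4, -17, -22, -18, 45, 17, -47, 40, 19] -> [-47, -22, -18, -17, 4, 12, 17, 19, 40, 45] -> [47, 22, 18, 17, -4, -12, -17, -19, -40, -45] -> [47, 22, 18, 17] -> 17
  [-49, 40, -23, 17, 45, 38, -35, 13, -33] -> [-49, -35, -33, -23, 13, 17, 38, 40, 45] -> [49, 35, 33, 23, -13, -17, -38, -40, -45] -> [49, 35, 33, 23] -> 23
  [-17, -40, -1, -35, -29] -> [-40, -35, -29, -17, -1] -> [40, 35, 29, 17, 1] -> [40, 35, 29, 17, 1] -> 1
  [-22, 6, 15, 37, -47, 35, 22, 37, 22, 36] -> [-47, -22, 6, 15, 22, 22, 35, 36, 37, 37] -> [47, 22, -6, -15, -22, -22, -35, -36, -37, -37] -> [47, 22] -> 22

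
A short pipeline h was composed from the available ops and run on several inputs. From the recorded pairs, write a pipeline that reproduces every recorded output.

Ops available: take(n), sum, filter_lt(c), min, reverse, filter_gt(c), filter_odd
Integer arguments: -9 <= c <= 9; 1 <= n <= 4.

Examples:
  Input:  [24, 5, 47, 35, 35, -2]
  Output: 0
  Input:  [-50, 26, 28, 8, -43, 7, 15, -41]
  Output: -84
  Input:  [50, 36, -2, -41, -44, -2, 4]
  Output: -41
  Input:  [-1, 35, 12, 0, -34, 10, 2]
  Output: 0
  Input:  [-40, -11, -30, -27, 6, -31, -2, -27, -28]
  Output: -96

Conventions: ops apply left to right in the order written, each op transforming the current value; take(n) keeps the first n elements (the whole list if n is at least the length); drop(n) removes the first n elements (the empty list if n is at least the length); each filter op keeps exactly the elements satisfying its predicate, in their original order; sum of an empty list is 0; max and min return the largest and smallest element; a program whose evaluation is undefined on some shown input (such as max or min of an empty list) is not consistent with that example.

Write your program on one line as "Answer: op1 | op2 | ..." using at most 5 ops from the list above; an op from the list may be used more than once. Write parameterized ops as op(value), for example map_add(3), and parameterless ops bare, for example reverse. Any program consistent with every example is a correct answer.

reverse | filter_odd | filter_lt(-4) | sum

Check, running the answer program on each example:
  [24, 5, 47, 35, 35, -2] -> [-2, 35, 35, 47, 5, 24] -> [35, 35, 47, 5] -> [] -> 0
  [-50, 26, 28, 8, -43, 7, 15, -41] -> [-41, 15, 7, -43, 8, 28, 26, -50] -> [-41, 15, 7, -43] -> [-41, -43] -> -84
  [50, 36, -2, -41, -44, -2, 4] -> [4, -2, -44, -41, -2, 36, 50] -> [-41] -> [-41] -> -41
  [-1, 35, 12, 0, -34, 10, 2] -> [2, 10, -34, 0, 12, 35, -1] -> [35, -1] -> [] -> 0
  [-40, -11, -30, -27, 6, -31, -2, -27, -28] -> [-28, -27, -2, -31, 6, -27, -30, -11, -40] -> [-27, -31, -27, -11] -> [-27, -31, -27, -11] -> -96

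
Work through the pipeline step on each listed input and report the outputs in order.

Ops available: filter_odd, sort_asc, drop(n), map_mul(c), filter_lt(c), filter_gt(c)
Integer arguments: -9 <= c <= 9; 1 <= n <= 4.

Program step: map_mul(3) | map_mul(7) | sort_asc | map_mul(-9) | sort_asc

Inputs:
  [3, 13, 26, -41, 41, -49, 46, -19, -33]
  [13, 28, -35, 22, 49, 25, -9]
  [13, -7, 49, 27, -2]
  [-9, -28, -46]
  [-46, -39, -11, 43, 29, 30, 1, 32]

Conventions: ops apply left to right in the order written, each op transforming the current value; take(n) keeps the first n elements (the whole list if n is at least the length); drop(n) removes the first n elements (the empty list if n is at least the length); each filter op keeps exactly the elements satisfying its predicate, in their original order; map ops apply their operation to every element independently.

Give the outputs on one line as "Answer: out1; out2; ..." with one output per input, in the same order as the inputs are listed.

[-8694, -7749, -4914, -2457, -567, 3591, 6237, 7749, 9261]; [-9261, -5292, -4725, -4158, -2457, 1701, 6615]; [-9261, -5103, -2457, 378, 1323]; [1701, 5292, 8694]; [-8127, -6048, -5670, -5481, -189, 2079, 7371, 8694]

Execution, op by op:
  [3, 13, 26, -41, 41, -49, 46, -19, -33] -> [9, 39, 78, -123, 123, -147, 138, -57, -99] -> [63, 273, 546, -861, 861, -1029, 966, -399, -693] -> [-1029, -861, -693, -399, 63, 273, 546, 861, 966] -> [9261, 7749, 6237, 3591, -567, -2457, -4914, -7749, -8694] -> [-8694, -7749, -4914, -2457, -567, 3591, 6237, 7749, 9261]
  [13, 28, -35, 22, 49, 25, -9] -> [39, 84, -105, 66, 147, 75, -27] -> [273, 588, -735, 462, 1029, 525, -189] -> [-735, -189, 273, 462, 525, 588, 1029] -> [6615, 1701, -2457, -4158, -4725, -5292, -9261] -> [-9261, -5292, -4725, -4158, -2457, 1701, 6615]
  [13, -7, 49, 27, -2] -> [39, -21, 147, 81, -6] -> [273, -147, 1029, 567, -42] -> [-147, -42, 273, 567, 1029] -> [1323, 378, -2457, -5103, -9261] -> [-9261, -5103, -2457, 378, 1323]
  [-9, -28, -46] -> [-27, -84, -138] -> [-189, -588, -966] -> [-966, -588, -189] -> [8694, 5292, 1701] -> [1701, 5292, 8694]
  [-46, -39, -11, 43, 29, 30, 1, 32] -> [-138, -117, -33, 129, 87, 90, 3, 96] -> [-966, -819, -231, 903, 609, 630, 21, 672] -> [-966, -819, -231, 21, 609, 630, 672, 903] -> [8694, 7371, 2079, -189, -5481, -5670, -6048, -8127] -> [-8127, -6048, -5670, -5481, -189, 2079, 7371, 8694]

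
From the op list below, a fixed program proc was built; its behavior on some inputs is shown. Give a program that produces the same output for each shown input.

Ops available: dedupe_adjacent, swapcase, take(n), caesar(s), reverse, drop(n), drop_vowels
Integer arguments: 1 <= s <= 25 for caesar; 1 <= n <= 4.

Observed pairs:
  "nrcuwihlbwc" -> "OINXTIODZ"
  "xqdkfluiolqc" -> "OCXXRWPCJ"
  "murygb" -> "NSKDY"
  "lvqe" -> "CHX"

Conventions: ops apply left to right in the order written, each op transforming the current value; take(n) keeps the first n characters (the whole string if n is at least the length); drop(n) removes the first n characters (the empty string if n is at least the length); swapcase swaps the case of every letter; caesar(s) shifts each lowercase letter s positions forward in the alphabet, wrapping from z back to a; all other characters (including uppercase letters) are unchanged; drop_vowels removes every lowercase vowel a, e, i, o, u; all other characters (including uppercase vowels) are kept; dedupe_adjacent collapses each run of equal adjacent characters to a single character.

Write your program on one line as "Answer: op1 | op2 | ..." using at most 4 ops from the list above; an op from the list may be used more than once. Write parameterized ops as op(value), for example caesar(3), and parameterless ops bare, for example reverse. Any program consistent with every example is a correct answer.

drop_vowels | caesar(12) | reverse | swapcase

Check, running the answer program on each example:
  "nrcuwihlbwc" -> "nrcwhlbwc" -> "zdoitxnio" -> "oinxtiodz" -> "OINXTIODZ"
  "xqdkfluiolqc" -> "xqdkfllqc" -> "jcpwrxxco" -> "ocxxrwpcj" -> "OCXXRWPCJ"
  "murygb" -> "mrygb" -> "ydksn" -> "nskdy" -> "NSKDY"
  "lvqe" -> "lvq" -> "xhc" -> "chx" -> "CHX"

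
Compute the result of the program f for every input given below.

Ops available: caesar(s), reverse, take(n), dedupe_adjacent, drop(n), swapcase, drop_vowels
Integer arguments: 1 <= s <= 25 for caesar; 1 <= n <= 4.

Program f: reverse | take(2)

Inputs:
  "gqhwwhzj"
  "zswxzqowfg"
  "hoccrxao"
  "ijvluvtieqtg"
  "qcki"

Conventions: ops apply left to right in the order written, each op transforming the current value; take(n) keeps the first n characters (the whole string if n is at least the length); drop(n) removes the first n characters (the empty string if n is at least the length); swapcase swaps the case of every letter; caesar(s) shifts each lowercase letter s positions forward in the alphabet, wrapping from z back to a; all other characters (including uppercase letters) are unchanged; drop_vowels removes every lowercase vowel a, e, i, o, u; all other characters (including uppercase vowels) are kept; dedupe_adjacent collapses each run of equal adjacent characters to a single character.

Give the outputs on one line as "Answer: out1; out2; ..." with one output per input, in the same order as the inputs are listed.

"jz"; "gf"; "oa"; "gt"; "ik"

Execution, op by op:
  "gqhwwhzj" -> "jzhwwhqg" -> "jz"
  "zswxzqowfg" -> "gfwoqzxwsz" -> "gf"
  "hoccrxao" -> "oaxrccoh" -> "oa"
  "ijvluvtieqtg" -> "gtqeitvulvji" -> "gt"
  "qcki" -> "ikcq" -> "ik"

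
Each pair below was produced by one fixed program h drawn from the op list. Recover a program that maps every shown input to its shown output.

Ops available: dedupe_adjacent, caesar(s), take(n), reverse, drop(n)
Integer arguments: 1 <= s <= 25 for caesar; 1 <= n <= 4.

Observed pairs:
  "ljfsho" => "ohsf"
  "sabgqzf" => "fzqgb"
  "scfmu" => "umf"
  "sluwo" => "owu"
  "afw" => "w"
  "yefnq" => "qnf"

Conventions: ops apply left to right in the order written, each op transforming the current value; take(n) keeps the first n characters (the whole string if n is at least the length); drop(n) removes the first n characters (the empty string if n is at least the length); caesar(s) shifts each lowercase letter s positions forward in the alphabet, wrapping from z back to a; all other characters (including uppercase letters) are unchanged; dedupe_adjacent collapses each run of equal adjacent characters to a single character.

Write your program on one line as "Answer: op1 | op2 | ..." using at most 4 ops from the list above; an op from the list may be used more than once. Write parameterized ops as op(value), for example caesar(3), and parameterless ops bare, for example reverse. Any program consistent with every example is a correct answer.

drop(1) | drop(1) | reverse

Check, running the answer program on each example:
  "ljfsho" -> "jfsho" -> "fsho" -> "ohsf"
  "sabgqzf" -> "abgqzf" -> "bgqzf" -> "fzqgb"
  "scfmu" -> "cfmu" -> "fmu" -> "umf"
  "sluwo" -> "luwo" -> "uwo" -> "owu"
  "afw" -> "fw" -> "w" -> "w"
  "yefnq" -> "efnq" -> "fnq" -> "qnf"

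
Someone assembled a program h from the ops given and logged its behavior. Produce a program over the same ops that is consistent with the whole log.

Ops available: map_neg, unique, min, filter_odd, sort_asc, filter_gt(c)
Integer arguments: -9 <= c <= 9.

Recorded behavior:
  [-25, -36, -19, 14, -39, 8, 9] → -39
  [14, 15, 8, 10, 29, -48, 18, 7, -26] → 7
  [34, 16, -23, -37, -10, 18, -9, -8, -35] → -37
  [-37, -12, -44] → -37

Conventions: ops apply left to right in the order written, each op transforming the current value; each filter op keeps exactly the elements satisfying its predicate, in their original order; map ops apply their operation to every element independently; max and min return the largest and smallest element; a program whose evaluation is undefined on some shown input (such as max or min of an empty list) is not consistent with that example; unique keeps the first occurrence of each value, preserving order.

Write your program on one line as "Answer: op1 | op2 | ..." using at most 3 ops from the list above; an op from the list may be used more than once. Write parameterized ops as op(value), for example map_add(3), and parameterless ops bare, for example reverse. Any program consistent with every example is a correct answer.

filter_odd | min

Check, running the answer program on each example:
  [-25, -36, -19, 14, -39, 8, 9] -> [-25, -19, -39, 9] -> -39
  [14, 15, 8, 10, 29, -48, 18, 7, -26] -> [15, 29, 7] -> 7
  [34, 16, -23, -37, -10, 18, -9, -8, -35] -> [-23, -37, -9, -35] -> -37
  [-37, -12, -44] -> [-37] -> -37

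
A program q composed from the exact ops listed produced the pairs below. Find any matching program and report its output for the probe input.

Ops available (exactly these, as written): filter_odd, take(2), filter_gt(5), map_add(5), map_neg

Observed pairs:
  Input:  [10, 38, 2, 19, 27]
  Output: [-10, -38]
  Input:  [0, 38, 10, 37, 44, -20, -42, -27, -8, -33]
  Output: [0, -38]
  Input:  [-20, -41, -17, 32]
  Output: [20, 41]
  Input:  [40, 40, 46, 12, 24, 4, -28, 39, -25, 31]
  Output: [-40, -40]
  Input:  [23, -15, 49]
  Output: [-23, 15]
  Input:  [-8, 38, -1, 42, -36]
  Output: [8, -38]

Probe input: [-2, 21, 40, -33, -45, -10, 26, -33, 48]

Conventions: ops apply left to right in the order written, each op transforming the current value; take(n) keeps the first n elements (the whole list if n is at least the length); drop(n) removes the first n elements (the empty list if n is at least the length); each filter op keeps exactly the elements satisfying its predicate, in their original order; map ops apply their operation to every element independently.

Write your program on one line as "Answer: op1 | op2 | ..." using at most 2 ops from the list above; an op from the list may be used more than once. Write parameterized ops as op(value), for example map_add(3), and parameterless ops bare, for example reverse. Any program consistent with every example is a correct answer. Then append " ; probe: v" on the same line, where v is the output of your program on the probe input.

map_neg | take(2) ; probe: [2, -21]

Check, running the answer program on each example:
  [10, 38, 2, 19, 27] -> [-10, -38, -2, -19, -27] -> [-10, -38]
  [0, 38, 10, 37, 44, -20, -42, -27, -8, -33] -> [0, -38, -10, -37, -44, 20, 42, 27, 8, 33] -> [0, -38]
  [-20, -41, -17, 32] -> [20, 41, 17, -32] -> [20, 41]
  [40, 40, 46, 12, 24, 4, -28, 39, -25, 31] -> [-40, -40, -46, -12, -24, -4, 28, -39, 25, -31] -> [-40, -40]
  [23, -15, 49] -> [-23, 15, -49] -> [-23, 15]
  [-8, 38, -1, 42, -36] -> [8, -38, 1, -42, 36] -> [8, -38]
  probe: [-2, 21, 40, -33, -45, -10, 26, -33, 48] -> [2, -21, -40, 33, 45, 10, -26, 33, -48] -> [2, -21]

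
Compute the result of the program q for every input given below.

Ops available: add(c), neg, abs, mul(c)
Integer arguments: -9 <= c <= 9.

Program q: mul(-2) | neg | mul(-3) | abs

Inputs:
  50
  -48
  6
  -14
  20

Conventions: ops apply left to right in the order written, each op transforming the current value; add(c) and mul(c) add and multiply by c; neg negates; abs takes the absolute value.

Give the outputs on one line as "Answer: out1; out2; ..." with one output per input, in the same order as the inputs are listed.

Execution, op by op:
  50 -> -100 -> 100 -> -300 -> 300
  -48 -> 96 -> -96 -> 288 -> 288
  6 -> -12 -> 12 -> -36 -> 36
  -14 -> 28 -> -28 -> 84 -> 84
  20 -> -40 -> 40 -> -120 -> 120

300; 288; 36; 84; 120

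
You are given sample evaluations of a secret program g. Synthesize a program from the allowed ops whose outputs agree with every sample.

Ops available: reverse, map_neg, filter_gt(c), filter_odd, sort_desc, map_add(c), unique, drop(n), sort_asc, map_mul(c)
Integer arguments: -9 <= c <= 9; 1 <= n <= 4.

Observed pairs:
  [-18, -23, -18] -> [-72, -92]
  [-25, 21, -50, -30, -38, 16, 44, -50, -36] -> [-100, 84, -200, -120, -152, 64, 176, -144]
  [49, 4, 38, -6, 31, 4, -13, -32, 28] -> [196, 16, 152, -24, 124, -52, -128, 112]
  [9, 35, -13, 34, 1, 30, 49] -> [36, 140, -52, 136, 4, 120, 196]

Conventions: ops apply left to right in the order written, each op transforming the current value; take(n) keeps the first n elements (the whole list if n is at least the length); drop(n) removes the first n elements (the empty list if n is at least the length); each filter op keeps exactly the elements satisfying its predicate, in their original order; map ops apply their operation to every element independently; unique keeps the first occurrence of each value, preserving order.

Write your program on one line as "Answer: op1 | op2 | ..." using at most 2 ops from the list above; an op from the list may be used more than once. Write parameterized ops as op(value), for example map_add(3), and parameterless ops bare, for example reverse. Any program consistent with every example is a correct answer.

unique | map_mul(4)

Check, running the answer program on each example:
  [-18, -23, -18] -> [-18, -23] -> [-72, -92]
  [-25, 21, -50, -30, -38, 16, 44, -50, -36] -> [-25, 21, -50, -30, -38, 16, 44, -36] -> [-100, 84, -200, -120, -152, 64, 176, -144]
  [49, 4, 38, -6, 31, 4, -13, -32, 28] -> [49, 4, 38, -6, 31, -13, -32, 28] -> [196, 16, 152, -24, 124, -52, -128, 112]
  [9, 35, -13, 34, 1, 30, 49] -> [9, 35, -13, 34, 1, 30, 49] -> [36, 140, -52, 136, 4, 120, 196]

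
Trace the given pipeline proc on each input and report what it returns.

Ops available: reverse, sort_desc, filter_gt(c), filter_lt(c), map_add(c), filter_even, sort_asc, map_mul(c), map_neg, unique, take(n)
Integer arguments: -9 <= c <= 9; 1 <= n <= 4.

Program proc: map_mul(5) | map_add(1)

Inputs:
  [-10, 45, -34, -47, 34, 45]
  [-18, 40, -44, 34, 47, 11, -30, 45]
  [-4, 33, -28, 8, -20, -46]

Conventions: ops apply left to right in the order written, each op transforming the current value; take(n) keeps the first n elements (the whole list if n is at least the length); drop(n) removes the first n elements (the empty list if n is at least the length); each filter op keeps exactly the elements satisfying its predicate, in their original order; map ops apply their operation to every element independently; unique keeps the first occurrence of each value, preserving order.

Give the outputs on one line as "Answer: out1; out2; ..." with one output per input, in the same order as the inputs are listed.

[-49, 226, -169, -234, 171, 226]; [-89, 201, -219, 171, 236, 56, -149, 226]; [-19, 166, -139, 41, -99, -229]

Execution, op by op:
  [-10, 45, -34, -47, 34, 45] -> [-50, 225, -170, -235, 170, 225] -> [-49, 226, -169, -234, 171, 226]
  [-18, 40, -44, 34, 47, 11, -30, 45] -> [-90, 200, -220, 170, 235, 55, -150, 225] -> [-89, 201, -219, 171, 236, 56, -149, 226]
  [-4, 33, -28, 8, -20, -46] -> [-20, 165, -140, 40, -100, -230] -> [-19, 166, -139, 41, -99, -229]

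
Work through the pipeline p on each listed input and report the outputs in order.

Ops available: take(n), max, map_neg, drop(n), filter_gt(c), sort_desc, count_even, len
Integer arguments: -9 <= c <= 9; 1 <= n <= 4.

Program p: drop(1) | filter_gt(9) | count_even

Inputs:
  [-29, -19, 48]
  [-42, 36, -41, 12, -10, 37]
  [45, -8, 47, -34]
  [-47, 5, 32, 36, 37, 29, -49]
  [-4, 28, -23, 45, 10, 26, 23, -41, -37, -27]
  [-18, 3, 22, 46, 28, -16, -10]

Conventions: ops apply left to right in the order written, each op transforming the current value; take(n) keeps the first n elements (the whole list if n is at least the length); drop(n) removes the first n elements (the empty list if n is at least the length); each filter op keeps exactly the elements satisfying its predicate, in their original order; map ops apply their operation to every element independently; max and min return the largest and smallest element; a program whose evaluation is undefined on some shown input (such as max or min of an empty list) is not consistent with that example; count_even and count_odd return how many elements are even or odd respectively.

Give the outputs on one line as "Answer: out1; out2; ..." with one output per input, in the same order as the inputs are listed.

1; 2; 0; 2; 3; 3

Execution, op by op:
  [-29, -19, 48] -> [-19, 48] -> [48] -> 1
  [-42, 36, -41, 12, -10, 37] -> [36, -41, 12, -10, 37] -> [36, 12, 37] -> 2
  [45, -8, 47, -34] -> [-8, 47, -34] -> [47] -> 0
  [-47, 5, 32, 36, 37, 29, -49] -> [5, 32, 36, 37, 29, -49] -> [32, 36, 37, 29] -> 2
  [-4, 28, -23, 45, 10, 26, 23, -41, -37, -27] -> [28, -23, 45, 10, 26, 23, -41, -37, -27] -> [28, 45, 10, 26, 23] -> 3
  [-18, 3, 22, 46, 28, -16, -10] -> [3, 22, 46, 28, -16, -10] -> [22, 46, 28] -> 3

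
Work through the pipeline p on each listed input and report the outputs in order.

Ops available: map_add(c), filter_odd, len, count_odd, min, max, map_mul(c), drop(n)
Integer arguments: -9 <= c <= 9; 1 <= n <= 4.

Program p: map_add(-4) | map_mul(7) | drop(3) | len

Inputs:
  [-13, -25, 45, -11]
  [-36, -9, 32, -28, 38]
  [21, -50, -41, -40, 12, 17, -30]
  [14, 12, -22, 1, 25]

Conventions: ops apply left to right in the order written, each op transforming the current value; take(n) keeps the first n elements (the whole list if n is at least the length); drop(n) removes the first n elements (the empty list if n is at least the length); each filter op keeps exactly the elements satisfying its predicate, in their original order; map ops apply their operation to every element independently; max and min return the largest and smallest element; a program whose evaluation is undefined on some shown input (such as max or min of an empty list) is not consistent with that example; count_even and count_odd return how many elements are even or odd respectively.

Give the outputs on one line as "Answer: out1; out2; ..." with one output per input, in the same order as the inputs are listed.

Execution, op by op:
  [-13, -25, 45, -11] -> [-17, -29, 41, -15] -> [-119, -203, 287, -105] -> [-105] -> 1
  [-36, -9, 32, -28, 38] -> [-40, -13, 28, -32, 34] -> [-280, -91, 196, -224, 238] -> [-224, 238] -> 2
  [21, -50, -41, -40, 12, 17, -30] -> [17, -54, -45, -44, 8, 13, -34] -> [119, -378, -315, -308, 56, 91, -238] -> [-308, 56, 91, -238] -> 4
  [14, 12, -22, 1, 25] -> [10, 8, -26, -3, 21] -> [70, 56, -182, -21, 147] -> [-21, 147] -> 2

1; 2; 4; 2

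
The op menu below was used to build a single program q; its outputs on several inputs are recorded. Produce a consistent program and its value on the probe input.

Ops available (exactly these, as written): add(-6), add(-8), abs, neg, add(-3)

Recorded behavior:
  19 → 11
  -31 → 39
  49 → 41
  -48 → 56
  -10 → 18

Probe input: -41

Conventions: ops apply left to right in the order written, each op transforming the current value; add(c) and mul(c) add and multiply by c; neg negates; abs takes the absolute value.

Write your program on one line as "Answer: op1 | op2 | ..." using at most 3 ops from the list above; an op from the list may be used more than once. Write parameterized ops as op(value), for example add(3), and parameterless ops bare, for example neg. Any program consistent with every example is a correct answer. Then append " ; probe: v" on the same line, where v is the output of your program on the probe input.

add(-8) | abs ; probe: 49

Check, running the answer program on each example:
  19 -> 11 -> 11
  -31 -> -39 -> 39
  49 -> 41 -> 41
  -48 -> -56 -> 56
  -10 -> -18 -> 18
  probe: -41 -> -49 -> 49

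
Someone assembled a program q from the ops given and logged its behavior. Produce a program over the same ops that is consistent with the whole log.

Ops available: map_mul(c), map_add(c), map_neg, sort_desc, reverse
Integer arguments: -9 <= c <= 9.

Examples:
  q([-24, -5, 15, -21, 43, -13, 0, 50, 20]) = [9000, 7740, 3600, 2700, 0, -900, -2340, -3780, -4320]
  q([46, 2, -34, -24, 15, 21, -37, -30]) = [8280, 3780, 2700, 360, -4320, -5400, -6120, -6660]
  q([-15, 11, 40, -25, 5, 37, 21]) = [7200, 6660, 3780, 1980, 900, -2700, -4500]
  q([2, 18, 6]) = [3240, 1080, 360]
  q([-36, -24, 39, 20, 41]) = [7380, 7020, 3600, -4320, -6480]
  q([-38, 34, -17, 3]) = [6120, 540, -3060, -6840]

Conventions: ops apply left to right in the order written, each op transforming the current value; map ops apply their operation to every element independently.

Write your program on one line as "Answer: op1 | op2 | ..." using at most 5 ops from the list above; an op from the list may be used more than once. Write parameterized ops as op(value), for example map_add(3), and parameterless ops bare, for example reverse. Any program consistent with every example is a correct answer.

sort_desc | map_mul(-6) | map_mul(6) | map_mul(-5)

Check, running the answer program on each example:
  [-24, -5, 15, -21, 43, -13, 0, 50, 20] -> [50, 43, 20, 15, 0, -5, -13, -21, -24] -> [-300, -258, -120, -90, 0, 30, 78, 126, 144] -> [-1800, -1548, -720, -540, 0, 180, 468, 756, 864] -> [9000, 7740, 3600, 2700, 0, -900, -2340, -3780, -4320]
  [46, 2, -34, -24, 15, 21, -37, -30] -> [46, 21, 15, 2, -24, -30, -34, -37] -> [-276, -126, -90, -12, 144, 180, 204, 222] -> [-1656, -756, -540, -72, 864, 1080, 1224, 1332] -> [8280, 3780, 2700, 360, -4320, -5400, -6120, -6660]
  [-15, 11, 40, -25, 5, 37, 21] -> [40, 37, 21, 11, 5, -15, -25] -> [-240, -222, -126, -66, -30, 90, 150] -> [-1440, -1332, -756, -396, -180, 540, 900] -> [7200, 6660, 3780, 1980, 900, -2700, -4500]
  [2, 18, 6] -> [18, 6, 2] -> [-108, -36, -12] -> [-648, -216, -72] -> [3240, 1080, 360]
  [-36, -24, 39, 20, 41] -> [41, 39, 20, -24, -36] -> [-246, -234, -120, 144, 216] -> [-1476, -1404, -720, 864, 1296] -> [7380, 7020, 3600, -4320, -6480]
  [-38, 34, -17, 3] -> [34, 3, -17, -38] -> [-204, -18, 102, 228] -> [-1224, -108, 612, 1368] -> [6120, 540, -3060, -6840]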